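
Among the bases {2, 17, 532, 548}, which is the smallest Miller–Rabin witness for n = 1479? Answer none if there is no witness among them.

n − 1 = 1478 = 2^1 · 739, so s = 1 and d = 739.
Base 2: x_0 = 2^739 mod 1479 = 569. x_0 ∉ {1, 1478} and s = 1, so 2 is a Miller–Rabin witness and 1479 is composite.
Base 17: x_0 = 17^739 mod 1479 = 476. x_0 ∉ {1, 1478} and s = 1, so 17 is a Miller–Rabin witness and 1479 is composite.
Base 532: x_0 = 532^739 mod 1479 = 1162. x_0 ∉ {1, 1478} and s = 1, so 532 is a Miller–Rabin witness and 1479 is composite.
Base 548: x_0 = 548^739 mod 1479 = 710. x_0 ∉ {1, 1478} and s = 1, so 548 is a Miller–Rabin witness and 1479 is composite.
The smallest witness among the given bases is 2.

2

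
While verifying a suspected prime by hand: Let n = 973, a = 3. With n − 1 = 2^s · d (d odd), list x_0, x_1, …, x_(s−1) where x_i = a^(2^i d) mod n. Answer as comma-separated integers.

440, 946

n − 1 = 972 = 2^2 · 243, so s = 2 and d = 243.
x_0 = 3^243 mod 973 = 440.
x_1 = 440^2 mod 973 = 946.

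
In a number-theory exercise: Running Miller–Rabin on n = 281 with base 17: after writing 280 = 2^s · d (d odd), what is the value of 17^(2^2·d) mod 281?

n − 1 = 280 = 2^3 · 35, so s = 3 and d = 35.
x_0 = 17^35 mod 281 = 53.
x_1 = 53^2 mod 281 = 280.
x_2 = 280^2 mod 281 = 1.

1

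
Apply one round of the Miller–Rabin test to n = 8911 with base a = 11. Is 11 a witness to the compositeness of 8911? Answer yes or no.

yes

n − 1 = 8910 = 2^1 · 4455, so s = 1 and d = 4455.
x_0 = 11^4455 mod 8911 = 267.
x_0 ∉ {1, 8910} and s = 1, so 11 is a Miller–Rabin witness and 8911 is composite.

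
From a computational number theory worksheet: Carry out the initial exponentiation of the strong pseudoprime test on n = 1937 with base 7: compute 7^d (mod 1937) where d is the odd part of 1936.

n − 1 = 1936 = 2^4 · 121, so s = 4 and d = 121.
7^121 mod 1937 = 1931.

1931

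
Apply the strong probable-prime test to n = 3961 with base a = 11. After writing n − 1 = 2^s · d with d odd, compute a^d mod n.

n − 1 = 3960 = 2^3 · 495, so s = 3 and d = 495.
11^495 mod 3961 = 1918.

1918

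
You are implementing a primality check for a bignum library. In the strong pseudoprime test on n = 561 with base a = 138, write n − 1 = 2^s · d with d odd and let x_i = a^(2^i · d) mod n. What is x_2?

n − 1 = 560 = 2^4 · 35, so s = 4 and d = 35.
Repeated squaring mod 561: 138^1 ≡ 138, 138^2 ≡ 531, 138^4 ≡ 339, 138^8 ≡ 477, 138^16 ≡ 324, 138^32 ≡ 69.
35 = 32 + 2 + 1, so 138^35 ≡ 69·531·138 ≡ 450 (mod 561).
x_0 = 450.
x_1 = 450^2 mod 561 = 540.
x_2 = 540^2 mod 561 = 441.

441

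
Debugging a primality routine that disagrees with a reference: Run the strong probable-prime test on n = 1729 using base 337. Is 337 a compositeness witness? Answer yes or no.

yes

n − 1 = 1728 = 2^6 · 27, so s = 6 and d = 27.
x_0 = 337^27 mod 1729 = 246.
x_0 is neither 1 nor 1728, so continue squaring.
x_1 = 246^2 mod 1729 = 1.
x_1 = 1 but x_0 ≠ ±1, a nontrivial square root of 1 — 337 is a witness and 1729 is composite.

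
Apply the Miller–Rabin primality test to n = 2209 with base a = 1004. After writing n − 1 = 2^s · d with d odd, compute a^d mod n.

n − 1 = 2208 = 2^5 · 69, so s = 5 and d = 69.
Repeated squaring mod 2209: 1004^1 ≡ 1004, 1004^2 ≡ 712, 1004^4 ≡ 1083, 1004^8 ≡ 2119, 1004^16 ≡ 1473, 1004^32 ≡ 491, 1004^64 ≡ 300.
69 = 64 + 4 + 1, so 1004^69 ≡ 300·1083·1004 ≡ 988 (mod 2209).

988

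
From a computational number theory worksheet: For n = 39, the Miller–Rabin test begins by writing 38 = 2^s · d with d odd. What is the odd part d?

19

Halving: 38 → 19; 19 is odd.
So 38 = 2^1 · 19.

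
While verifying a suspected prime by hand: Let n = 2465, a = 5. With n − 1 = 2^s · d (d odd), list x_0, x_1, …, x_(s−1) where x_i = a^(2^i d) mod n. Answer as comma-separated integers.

n − 1 = 2464 = 2^5 · 77, so s = 5 and d = 77.
x_0 = 5^77 mod 2465 = 2145.
x_1 = 2145^2 mod 2465 = 1335.
x_2 = 1335^2 mod 2465 = 30.
x_3 = 30^2 mod 2465 = 900.
x_4 = 900^2 mod 2465 = 1480.

2145, 1335, 30, 900, 1480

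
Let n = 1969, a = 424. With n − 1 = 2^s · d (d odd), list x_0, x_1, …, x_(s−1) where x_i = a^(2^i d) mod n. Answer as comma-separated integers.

n − 1 = 1968 = 2^4 · 123, so s = 4 and d = 123.
x_0 = 424^123 mod 1969 = 106.
x_1 = 106^2 mod 1969 = 1391.
x_2 = 1391^2 mod 1969 = 1323.
x_3 = 1323^2 mod 1969 = 1857.

106, 1391, 1323, 1857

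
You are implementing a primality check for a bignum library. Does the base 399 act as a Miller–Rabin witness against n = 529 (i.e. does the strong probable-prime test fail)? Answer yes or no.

no

n − 1 = 528 = 2^4 · 33, so s = 4 and d = 33.
x_0 = 399^33 mod 529 = 1.
x_0 = 1, so 399 is not a witness.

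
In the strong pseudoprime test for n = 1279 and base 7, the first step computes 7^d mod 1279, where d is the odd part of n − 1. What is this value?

n − 1 = 1278 = 2^1 · 639, so s = 1 and d = 639.
7^639 mod 1279 = 1.

1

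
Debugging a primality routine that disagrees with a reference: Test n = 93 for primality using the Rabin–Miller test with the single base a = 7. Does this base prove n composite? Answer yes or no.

yes

n − 1 = 92 = 2^2 · 23, so s = 2 and d = 23.
x_0 = 7^23 mod 93 = 10.
x_0 is neither 1 nor 92, so continue squaring.
x_1 = 10^2 mod 93 = 7.
Reached i = s−1 = 1 without hitting −1: 7 is a Miller–Rabin witness and 93 is composite.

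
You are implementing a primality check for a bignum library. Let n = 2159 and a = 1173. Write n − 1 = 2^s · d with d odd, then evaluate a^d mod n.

n − 1 = 2158 = 2^1 · 1079, so s = 1 and d = 1079.
Repeated squaring mod 2159: 1173^1 ≡ 1173, 1173^2 ≡ 646, 1173^4 ≡ 629, 1173^8 ≡ 544, 1173^16 ≡ 153, 1173^32 ≡ 1819, 1173^64 ≡ 1173, 1173^128 ≡ 646, 1173^256 ≡ 629, 1173^512 ≡ 544, 1173^1024 ≡ 153.
1079 = 1024 + 32 + 16 + 4 + 2 + 1, so 1173^1079 ≡ 153·1819·153·629·646·1173 ≡ 544 (mod 2159).

544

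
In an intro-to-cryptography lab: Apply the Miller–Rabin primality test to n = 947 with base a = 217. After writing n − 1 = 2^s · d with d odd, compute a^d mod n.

n − 1 = 946 = 2^1 · 473, so s = 1 and d = 473.
By repeated squaring, 217^473 ≡ 946 (mod 947).

946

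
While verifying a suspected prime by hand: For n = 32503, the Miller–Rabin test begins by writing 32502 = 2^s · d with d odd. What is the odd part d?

Halving: 32502 → 16251; 16251 is odd.
So 32502 = 2^1 · 16251.

16251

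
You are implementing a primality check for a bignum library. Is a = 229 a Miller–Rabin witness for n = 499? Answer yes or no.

n − 1 = 498 = 2^1 · 249, so s = 1 and d = 249.
x_0 = 229^249 mod 499 = 498.
x_0 = 498 ≡ −1, so 229 is not a witness.

no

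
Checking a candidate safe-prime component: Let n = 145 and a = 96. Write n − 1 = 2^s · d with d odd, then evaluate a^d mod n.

6

n − 1 = 144 = 2^4 · 9, so s = 4 and d = 9.
Repeated squaring mod 145: 96^1 ≡ 96, 96^2 ≡ 81, 96^4 ≡ 36, 96^8 ≡ 136.
9 = 8 + 1, so 96^9 ≡ 136·96 ≡ 6 (mod 145).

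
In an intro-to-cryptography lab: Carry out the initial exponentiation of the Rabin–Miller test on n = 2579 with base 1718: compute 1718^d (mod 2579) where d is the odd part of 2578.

2578

n − 1 = 2578 = 2^1 · 1289, so s = 1 and d = 1289.
By repeated squaring, 1718^1289 ≡ 2578 (mod 2579).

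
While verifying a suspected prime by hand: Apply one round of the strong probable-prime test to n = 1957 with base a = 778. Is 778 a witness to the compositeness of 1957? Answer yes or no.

n − 1 = 1956 = 2^2 · 489, so s = 2 and d = 489.
Repeated squaring mod 1957: 778^1 ≡ 778, 778^2 ≡ 571, 778^4 ≡ 1179, 778^8 ≡ 571, 778^16 ≡ 1179, 778^32 ≡ 571, 778^64 ≡ 1179, 778^128 ≡ 571, 778^256 ≡ 1179.
489 = 256 + 128 + 64 + 32 + 8 + 1, so 778^489 ≡ 1179·571·1179·571·571·778 ≡ 1956 (mod 1957).
x_0 = 778^489 mod 1957 = 1956.
x_0 = 1956 ≡ −1, so 778 is not a witness.

no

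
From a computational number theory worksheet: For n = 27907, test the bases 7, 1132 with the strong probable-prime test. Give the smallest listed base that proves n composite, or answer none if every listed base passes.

7

n − 1 = 27906 = 2^1 · 13953, so s = 1 and d = 13953.
Base 7: x_0 = 7^13953 mod 27907 = 24939. x_0 ∉ {1, 27906} and s = 1, so 7 is a Miller–Rabin witness and 27907 is composite.
Base 1132: x_0 = 1132^13953 mod 27907 = 4003. x_0 ∉ {1, 27906} and s = 1, so 1132 is a Miller–Rabin witness and 27907 is composite.
The smallest witness among the given bases is 7.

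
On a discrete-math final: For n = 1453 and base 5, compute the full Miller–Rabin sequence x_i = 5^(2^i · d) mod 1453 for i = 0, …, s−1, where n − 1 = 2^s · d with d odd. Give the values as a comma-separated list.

n − 1 = 1452 = 2^2 · 363, so s = 2 and d = 363.
x_0 = 5^363 mod 1453 = 497.
x_1 = 497^2 mod 1453 = 1452.

497, 1452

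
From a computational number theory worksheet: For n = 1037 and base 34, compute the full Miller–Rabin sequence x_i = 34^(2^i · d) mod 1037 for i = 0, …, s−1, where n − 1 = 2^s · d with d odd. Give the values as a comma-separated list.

n − 1 = 1036 = 2^2 · 259, so s = 2 and d = 259.
x_0 = 34^259 mod 1037 = 680.
x_1 = 680^2 mod 1037 = 935.

680, 935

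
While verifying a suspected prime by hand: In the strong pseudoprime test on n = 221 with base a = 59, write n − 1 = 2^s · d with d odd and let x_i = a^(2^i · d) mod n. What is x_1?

n − 1 = 220 = 2^2 · 55, so s = 2 and d = 55.
x_0 = 59^55 mod 221 = 32.
x_1 = 32^2 mod 221 = 140.

140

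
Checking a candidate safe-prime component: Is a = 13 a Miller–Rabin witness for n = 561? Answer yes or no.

yes

n − 1 = 560 = 2^4 · 35, so s = 4 and d = 35.
x_0 = 13^35 mod 561 = 208.
x_0 is neither 1 nor 560, so continue squaring.
x_1 = 208^2 mod 561 = 67.
x_2 = 67^2 mod 561 = 1.
x_2 = 1 but x_1 ≠ ±1, a nontrivial square root of 1 — 13 is a witness and 561 is composite.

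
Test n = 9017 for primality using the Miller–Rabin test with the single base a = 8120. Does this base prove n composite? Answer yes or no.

no

n − 1 = 9016 = 2^3 · 1127, so s = 3 and d = 1127.
x_0 = 8120^1127 mod 9017 = 9016.
x_0 = 9016 ≡ −1, so 8120 is not a witness.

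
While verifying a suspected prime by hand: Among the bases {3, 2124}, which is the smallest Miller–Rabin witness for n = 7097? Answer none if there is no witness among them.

3

n − 1 = 7096 = 2^3 · 887, so s = 3 and d = 887.
Base 3: x_0 = 3^887 mod 7097 = 5817. x_0 is neither 1 nor 7096, so continue squaring. x_1 = 5817^2 mod 7097 = 6090. x_2 = 6090^2 mod 7097 = 6275. Reached i = s−1 = 2 without hitting −1: 3 is a Miller–Rabin witness and 7097 is composite.
Base 2124: x_0 = 2124^887 mod 7097 = 1719. x_0 is neither 1 nor 7096, so continue squaring. x_1 = 1719^2 mod 7097 = 2609. x_2 = 2609^2 mod 7097 = 858. Reached i = s−1 = 2 without hitting −1: 2124 is a Miller–Rabin witness and 7097 is composite.
The smallest witness among the given bases is 3.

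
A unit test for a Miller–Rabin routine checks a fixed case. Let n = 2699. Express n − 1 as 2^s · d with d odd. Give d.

Halving: 2698 → 1349; 1349 is odd.
So 2698 = 2^1 · 1349.

1349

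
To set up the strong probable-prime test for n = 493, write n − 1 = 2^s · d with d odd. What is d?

Halving: 492 → 246 → 123; 123 is odd.
So 492 = 2^2 · 123.

123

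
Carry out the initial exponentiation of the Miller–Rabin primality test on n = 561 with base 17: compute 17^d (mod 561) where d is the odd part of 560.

527

n − 1 = 560 = 2^4 · 35, so s = 4 and d = 35.
By repeated squaring, 17^35 ≡ 527 (mod 561).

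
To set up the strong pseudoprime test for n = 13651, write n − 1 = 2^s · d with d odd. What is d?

Halving: 13650 → 6825; 6825 is odd.
So 13650 = 2^1 · 6825.

6825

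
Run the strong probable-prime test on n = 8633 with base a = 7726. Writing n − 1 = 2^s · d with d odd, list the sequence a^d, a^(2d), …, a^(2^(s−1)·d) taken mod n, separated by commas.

2865, 6875, 8583

n − 1 = 8632 = 2^3 · 1079, so s = 3 and d = 1079.
x_0 = 7726^1079 mod 8633 = 2865.
x_1 = 2865^2 mod 8633 = 6875.
x_2 = 6875^2 mod 8633 = 8583.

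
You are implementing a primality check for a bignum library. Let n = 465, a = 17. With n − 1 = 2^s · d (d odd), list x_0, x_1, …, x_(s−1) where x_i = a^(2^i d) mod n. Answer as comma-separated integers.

197, 214, 226, 391

n − 1 = 464 = 2^4 · 29, so s = 4 and d = 29.
x_0 = 17^29 mod 465 = 197.
x_1 = 197^2 mod 465 = 214.
x_2 = 214^2 mod 465 = 226.
x_3 = 226^2 mod 465 = 391.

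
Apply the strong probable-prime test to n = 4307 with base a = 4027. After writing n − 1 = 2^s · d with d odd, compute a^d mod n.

n − 1 = 4306 = 2^1 · 2153, so s = 1 and d = 2153.
Repeated squaring mod 4307: 4027^1 ≡ 4027, 4027^2 ≡ 874, 4027^4 ≡ 1537, 4027^8 ≡ 2133, 4027^16 ≡ 1497, 4027^32 ≡ 1369, 4027^64 ≡ 616, 4027^128 ≡ 440, 4027^256 ≡ 4092, 4027^512 ≡ 3155, 4027^1024 ≡ 548, 4027^2048 ≡ 3121.
2153 = 2048 + 64 + 32 + 8 + 1, so 4027^2153 ≡ 3121·616·1369·2133·4027 ≡ 4107 (mod 4307).

4107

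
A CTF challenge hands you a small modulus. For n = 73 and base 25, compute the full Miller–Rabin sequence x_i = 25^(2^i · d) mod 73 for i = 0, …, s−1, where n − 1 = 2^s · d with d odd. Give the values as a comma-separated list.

n − 1 = 72 = 2^3 · 9, so s = 3 and d = 9.
x_0 = 25^9 mod 73 = 27.
x_1 = 27^2 mod 73 = 72.
x_2 = 72^2 mod 73 = 1.

27, 72, 1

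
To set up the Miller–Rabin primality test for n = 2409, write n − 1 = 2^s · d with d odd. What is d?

301

Halving: 2408 → 1204 → 602 → 301; 301 is odd.
So 2408 = 2^3 · 301.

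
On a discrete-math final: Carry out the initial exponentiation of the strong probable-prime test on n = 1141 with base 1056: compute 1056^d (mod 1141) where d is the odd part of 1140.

594

n − 1 = 1140 = 2^2 · 285, so s = 2 and d = 285.
Repeated squaring mod 1141: 1056^1 ≡ 1056, 1056^2 ≡ 379, 1056^4 ≡ 1016, 1056^8 ≡ 792, 1056^16 ≡ 855, 1056^32 ≡ 785, 1056^64 ≡ 85, 1056^128 ≡ 379, 1056^256 ≡ 1016.
285 = 256 + 16 + 8 + 4 + 1, so 1056^285 ≡ 1016·855·792·1016·1056 ≡ 594 (mod 1141).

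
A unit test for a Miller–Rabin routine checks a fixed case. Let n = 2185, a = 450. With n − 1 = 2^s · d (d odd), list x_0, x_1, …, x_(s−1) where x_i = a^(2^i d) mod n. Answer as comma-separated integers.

n − 1 = 2184 = 2^3 · 273, so s = 3 and d = 273.
x_0 = 450^273 mod 2185 = 1475.
x_1 = 1475^2 mod 2185 = 1550.
x_2 = 1550^2 mod 2185 = 1185.

1475, 1550, 1185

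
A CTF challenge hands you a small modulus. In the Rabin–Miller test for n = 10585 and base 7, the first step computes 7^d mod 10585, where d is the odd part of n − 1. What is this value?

n − 1 = 10584 = 2^3 · 1323, so s = 3 and d = 1323.
Repeated squaring mod 10585: 7^1 ≡ 7, 7^2 ≡ 49, 7^4 ≡ 2401, 7^8 ≡ 6561, 7^16 ≡ 8111, 7^32 ≡ 2546, 7^64 ≡ 4096, 7^128 ≡ 10576, 7^256 ≡ 81, 7^512 ≡ 6561, 7^1024 ≡ 8111.
1323 = 1024 + 256 + 32 + 8 + 2 + 1, so 7^1323 ≡ 8111·81·2546·6561·49·7 ≡ 5453 (mod 10585).

5453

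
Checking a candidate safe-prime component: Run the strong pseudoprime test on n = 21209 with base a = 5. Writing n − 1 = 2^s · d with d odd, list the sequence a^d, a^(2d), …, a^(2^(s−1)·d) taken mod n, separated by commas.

n − 1 = 21208 = 2^3 · 2651, so s = 3 and d = 2651.
x_0 = 5^2651 mod 21209 = 15444.
x_1 = 15444^2 mod 21209 = 722.
x_2 = 722^2 mod 21209 = 12268.

15444, 722, 12268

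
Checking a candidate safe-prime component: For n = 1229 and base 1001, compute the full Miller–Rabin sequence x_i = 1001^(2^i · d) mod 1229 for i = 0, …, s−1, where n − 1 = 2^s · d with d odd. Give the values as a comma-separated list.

n − 1 = 1228 = 2^2 · 307, so s = 2 and d = 307.
x_0 = 1001^307 mod 1229 = 1228.
x_1 = 1228^2 mod 1229 = 1.

1228, 1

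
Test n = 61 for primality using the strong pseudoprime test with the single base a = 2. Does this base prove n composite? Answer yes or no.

no

n − 1 = 60 = 2^2 · 15, so s = 2 and d = 15.
x_0 = 2^15 mod 61 = 11.
x_0 is neither 1 nor 60, so continue squaring.
x_1 = 11^2 mod 61 = 60.
x_1 ≡ −1, so 2 is not a witness.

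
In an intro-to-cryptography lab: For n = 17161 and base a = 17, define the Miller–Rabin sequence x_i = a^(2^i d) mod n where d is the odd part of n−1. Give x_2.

9433

n − 1 = 17160 = 2^3 · 2145, so s = 3 and d = 2145.
Repeated squaring mod 17161: 17^1 ≡ 17, 17^2 ≡ 289, 17^4 ≡ 14877, 17^8 ≡ 16873, 17^16 ≡ 14300, 17^32 ≡ 16685, 17^64 ≡ 3483, 17^128 ≡ 15623, 17^256 ≡ 14387, 17^512 ≡ 6948, 17^1024 ≡ 811, 17^2048 ≡ 5603.
2145 = 2048 + 64 + 32 + 1, so 17^2145 ≡ 5603·3483·16685·17 ≡ 14802 (mod 17161).
x_0 = 14802.
x_1 = 14802^2 mod 17161 = 4717.
x_2 = 4717^2 mod 17161 = 9433.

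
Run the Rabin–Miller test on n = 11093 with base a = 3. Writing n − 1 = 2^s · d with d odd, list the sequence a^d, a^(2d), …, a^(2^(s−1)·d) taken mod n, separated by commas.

1508, 11092

n − 1 = 11092 = 2^2 · 2773, so s = 2 and d = 2773.
x_0 = 3^2773 mod 11093 = 1508.
x_1 = 1508^2 mod 11093 = 11092.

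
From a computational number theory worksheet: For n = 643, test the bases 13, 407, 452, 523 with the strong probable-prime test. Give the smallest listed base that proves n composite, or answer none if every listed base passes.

n − 1 = 642 = 2^1 · 321, so s = 1 and d = 321.
Base 13: x_0 = 13^321 mod 643 = 642. x_0 = 642 ≡ −1, so 13 is not a witness.
Base 407: x_0 = 407^321 mod 643 = 1. x_0 = 1, so 407 is not a witness.
Base 452: x_0 = 452^321 mod 643 = 642. x_0 = 642 ≡ −1, so 452 is not a witness.
Base 523: x_0 = 523^321 mod 643 = 1. x_0 = 1, so 523 is not a witness.
No listed base is a witness for 643.

none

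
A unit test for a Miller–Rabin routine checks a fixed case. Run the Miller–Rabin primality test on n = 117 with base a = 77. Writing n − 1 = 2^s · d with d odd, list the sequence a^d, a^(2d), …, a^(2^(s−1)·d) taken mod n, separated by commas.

38, 40

n − 1 = 116 = 2^2 · 29, so s = 2 and d = 29.
x_0 = 77^29 mod 117 = 38.
x_1 = 38^2 mod 117 = 40.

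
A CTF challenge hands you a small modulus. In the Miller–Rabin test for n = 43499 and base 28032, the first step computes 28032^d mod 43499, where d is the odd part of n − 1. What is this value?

n − 1 = 43498 = 2^1 · 21749, so s = 1 and d = 21749.
Repeated squaring mod 43499: 28032^1 ≡ 28032, 28032^2 ≡ 27088, 28032^4 ≡ 18612, 28032^8 ≡ 24007, 28032^16 ≡ 17798, 28032^32 ≡ 9086, 28032^64 ≡ 37793, 28032^128 ≡ 21184, 28032^256 ≡ 26172, 28032^512 ≡ 38330, 28032^1024 ≡ 10175, 28032^2048 ≡ 3005, 28032^4096 ≡ 25732, 28032^8192 ≡ 37545, 28032^16384 ≡ 41930.
21749 = 16384 + 4096 + 1024 + 128 + 64 + 32 + 16 + 4 + 1, so 28032^21749 ≡ 41930·25732·10175·21184·37793·9086·17798·18612·28032 ≡ 43498 (mod 43499).

43498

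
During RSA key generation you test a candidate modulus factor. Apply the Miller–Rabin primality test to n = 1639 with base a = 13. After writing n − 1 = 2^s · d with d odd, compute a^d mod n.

611

n − 1 = 1638 = 2^1 · 819, so s = 1 and d = 819.
Repeated squaring mod 1639: 13^1 ≡ 13, 13^2 ≡ 169, 13^4 ≡ 698, 13^8 ≡ 421, 13^16 ≡ 229, 13^32 ≡ 1632, 13^64 ≡ 49, 13^128 ≡ 762, 13^256 ≡ 438, 13^512 ≡ 81.
819 = 512 + 256 + 32 + 16 + 2 + 1, so 13^819 ≡ 81·438·1632·229·169·13 ≡ 611 (mod 1639).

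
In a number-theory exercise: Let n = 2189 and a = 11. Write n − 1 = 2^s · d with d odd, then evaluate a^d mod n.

1133

n − 1 = 2188 = 2^2 · 547, so s = 2 and d = 547.
11^547 mod 2189 = 1133.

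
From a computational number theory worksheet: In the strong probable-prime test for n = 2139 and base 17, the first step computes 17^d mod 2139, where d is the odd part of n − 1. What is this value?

n − 1 = 2138 = 2^1 · 1069, so s = 1 and d = 1069.
Repeated squaring mod 2139: 17^1 ≡ 17, 17^2 ≡ 289, 17^4 ≡ 100, 17^8 ≡ 1444, 17^16 ≡ 1750, 17^32 ≡ 1591, 17^64 ≡ 844, 17^128 ≡ 49, 17^256 ≡ 262, 17^512 ≡ 196, 17^1024 ≡ 2053.
1069 = 1024 + 32 + 8 + 4 + 1, so 17^1069 ≡ 2053·1591·1444·100·17 ≡ 1574 (mod 2139).

1574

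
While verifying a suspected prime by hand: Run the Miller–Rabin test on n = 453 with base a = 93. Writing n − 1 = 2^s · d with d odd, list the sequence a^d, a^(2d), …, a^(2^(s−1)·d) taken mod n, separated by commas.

n − 1 = 452 = 2^2 · 113, so s = 2 and d = 113.
x_0 = 93^113 mod 453 = 222.
x_1 = 222^2 mod 453 = 360.

222, 360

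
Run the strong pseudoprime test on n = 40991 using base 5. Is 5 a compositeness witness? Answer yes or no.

yes

n − 1 = 40990 = 2^1 · 20495, so s = 1 and d = 20495.
x_0 = 5^20495 mod 40991 = 16304.
x_0 ∉ {1, 40990} and s = 1, so 5 is a Miller–Rabin witness and 40991 is composite.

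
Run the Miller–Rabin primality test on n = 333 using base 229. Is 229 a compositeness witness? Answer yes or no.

n − 1 = 332 = 2^2 · 83, so s = 2 and d = 83.
x_0 = 229^83 mod 333 = 160.
x_0 is neither 1 nor 332, so continue squaring.
x_1 = 160^2 mod 333 = 292.
Reached i = s−1 = 1 without hitting −1: 229 is a Miller–Rabin witness and 333 is composite.

yes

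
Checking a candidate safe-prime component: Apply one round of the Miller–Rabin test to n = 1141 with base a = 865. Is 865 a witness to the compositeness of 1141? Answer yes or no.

n − 1 = 1140 = 2^2 · 285, so s = 2 and d = 285.
x_0 = 865^285 mod 1141 = 99.
x_0 is neither 1 nor 1140, so continue squaring.
x_1 = 99^2 mod 1141 = 673.
Reached i = s−1 = 1 without hitting −1: 865 is a Miller–Rabin witness and 1141 is composite.

yes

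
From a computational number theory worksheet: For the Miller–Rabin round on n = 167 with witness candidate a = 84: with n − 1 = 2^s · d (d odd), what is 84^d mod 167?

1

n − 1 = 166 = 2^1 · 83, so s = 1 and d = 83.
84^83 mod 167 = 1.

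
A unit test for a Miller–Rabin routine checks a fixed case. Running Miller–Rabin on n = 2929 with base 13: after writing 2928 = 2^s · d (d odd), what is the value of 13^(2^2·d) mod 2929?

n − 1 = 2928 = 2^4 · 183, so s = 4 and d = 183.
x_0 = 13^183 mod 2929 = 1637.
x_1 = 1637^2 mod 2929 = 2663.
x_2 = 2663^2 mod 2929 = 460.

460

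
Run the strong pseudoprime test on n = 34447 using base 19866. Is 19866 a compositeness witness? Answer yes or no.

yes

n − 1 = 34446 = 2^1 · 17223, so s = 1 and d = 17223.
x_0 = 19866^17223 mod 34447 = 14308.
x_0 ∉ {1, 34446} and s = 1, so 19866 is a Miller–Rabin witness and 34447 is composite.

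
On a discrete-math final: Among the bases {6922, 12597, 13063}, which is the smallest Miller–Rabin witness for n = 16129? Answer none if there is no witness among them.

12597

n − 1 = 16128 = 2^8 · 63, so s = 8 and d = 63.
Base 6922: x_0 = 6922^63 mod 16129 = 1. x_0 = 1, so 6922 is not a witness.
Base 12597: x_0 = 12597^63 mod 16129 = 10159. x_0 is neither 1 nor 16128, so continue squaring. x_1 = 10159^2 mod 16129 = 11939. x_2 = 11939^2 mod 16129 = 7748. x_3 = 7748^2 mod 16129 = 15495. x_4 = 15495^2 mod 16129 = 14860. x_5 = 14860^2 mod 16129 = 13590. x_6 = 13590^2 mod 16129 = 11050. x_7 = 11050^2 mod 16129 = 5970. Reached i = s−1 = 7 without hitting −1: 12597 is a Miller–Rabin witness and 16129 is composite.
Base 13063: x_0 = 13063^63 mod 16129 = 12826. x_0 is neither 1 nor 16128, so continue squaring. x_1 = 12826^2 mod 16129 = 6605. x_2 = 6605^2 mod 16129 = 13209. x_3 = 13209^2 mod 16129 = 10288. x_4 = 10288^2 mod 16129 = 4446. x_5 = 4446^2 mod 16129 = 8891. x_6 = 8891^2 mod 16129 = 1652. x_7 = 1652^2 mod 16129 = 3303. Reached i = s−1 = 7 without hitting −1: 13063 is a Miller–Rabin witness and 16129 is composite.
The smallest witness among the given bases is 12597.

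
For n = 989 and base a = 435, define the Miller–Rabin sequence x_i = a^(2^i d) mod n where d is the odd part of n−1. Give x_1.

n − 1 = 988 = 2^2 · 247, so s = 2 and d = 247.
x_0 = 435^247 mod 989 = 175.
x_1 = 175^2 mod 989 = 955.

955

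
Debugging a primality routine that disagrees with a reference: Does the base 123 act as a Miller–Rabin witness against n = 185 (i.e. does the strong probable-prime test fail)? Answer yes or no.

yes

n − 1 = 184 = 2^3 · 23, so s = 3 and d = 23.
Repeated squaring mod 185: 123^1 ≡ 123, 123^2 ≡ 144, 123^4 ≡ 16, 123^8 ≡ 71, 123^16 ≡ 46.
23 = 16 + 4 + 2 + 1, so 123^23 ≡ 46·16·144·123 ≡ 7 (mod 185).
x_0 = 123^23 mod 185 = 7.
x_0 is neither 1 nor 184, so continue squaring.
x_1 = 7^2 mod 185 = 49.
x_2 = 49^2 mod 185 = 181.
Reached i = s−1 = 2 without hitting −1: 123 is a Miller–Rabin witness and 185 is composite.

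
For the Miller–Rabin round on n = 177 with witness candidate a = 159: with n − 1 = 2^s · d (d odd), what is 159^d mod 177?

n − 1 = 176 = 2^4 · 11, so s = 4 and d = 11.
159^11 mod 177 = 78.

78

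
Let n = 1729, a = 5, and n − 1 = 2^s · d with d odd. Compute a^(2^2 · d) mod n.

1

n − 1 = 1728 = 2^6 · 27, so s = 6 and d = 27.
Repeated squaring mod 1729: 5^1 ≡ 5, 5^2 ≡ 25, 5^4 ≡ 625, 5^8 ≡ 1600, 5^16 ≡ 1080.
27 = 16 + 8 + 2 + 1, so 5^27 ≡ 1080·1600·25·5 ≡ 1217 (mod 1729).
x_0 = 1217.
x_1 = 1217^2 mod 1729 = 1065.
x_2 = 1065^2 mod 1729 = 1.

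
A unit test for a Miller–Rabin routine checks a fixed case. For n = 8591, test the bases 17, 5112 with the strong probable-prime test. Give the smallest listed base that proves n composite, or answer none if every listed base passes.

n − 1 = 8590 = 2^1 · 4295, so s = 1 and d = 4295.
Base 17: x_0 = 17^4295 mod 8591 = 2342. x_0 ∉ {1, 8590} and s = 1, so 17 is a Miller–Rabin witness and 8591 is composite.
Base 5112: x_0 = 5112^4295 mod 8591 = 4047. x_0 ∉ {1, 8590} and s = 1, so 5112 is a Miller–Rabin witness and 8591 is composite.
The smallest witness among the given bases is 17.

17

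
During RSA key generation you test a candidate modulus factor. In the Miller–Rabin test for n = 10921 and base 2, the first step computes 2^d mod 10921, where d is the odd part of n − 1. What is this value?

n − 1 = 10920 = 2^3 · 1365, so s = 3 and d = 1365.
2^1365 mod 10921 = 9974.

9974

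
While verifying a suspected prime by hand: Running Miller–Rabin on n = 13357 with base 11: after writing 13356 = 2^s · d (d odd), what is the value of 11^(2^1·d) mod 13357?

12655

n − 1 = 13356 = 2^2 · 3339, so s = 2 and d = 3339.
x_0 = 11^3339 mod 13357 = 3440.
x_1 = 3440^2 mod 13357 = 12655.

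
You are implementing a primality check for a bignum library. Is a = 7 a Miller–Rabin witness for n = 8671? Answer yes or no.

yes

n − 1 = 8670 = 2^1 · 4335, so s = 1 and d = 4335.
Repeated squaring mod 8671: 7^1 ≡ 7, 7^2 ≡ 49, 7^4 ≡ 2401, 7^8 ≡ 7257, 7^16 ≡ 5066, 7^32 ≡ 6867, 7^64 ≡ 2791, 7^128 ≡ 3123, 7^256 ≡ 6925, 7^512 ≡ 4995, 7^1024 ≡ 3558, 7^2048 ≡ 8375, 7^4096 ≡ 906.
4335 = 4096 + 128 + 64 + 32 + 8 + 4 + 2 + 1, so 7^4335 ≡ 906·3123·2791·6867·7257·2401·49·7 ≡ 2514 (mod 8671).
x_0 = 7^4335 mod 8671 = 2514.
x_0 ∉ {1, 8670} and s = 1, so 7 is a Miller–Rabin witness and 8671 is composite.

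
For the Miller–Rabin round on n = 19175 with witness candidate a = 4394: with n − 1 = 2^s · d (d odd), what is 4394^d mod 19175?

14989

n − 1 = 19174 = 2^1 · 9587, so s = 1 and d = 9587.
4394^9587 mod 19175 = 14989.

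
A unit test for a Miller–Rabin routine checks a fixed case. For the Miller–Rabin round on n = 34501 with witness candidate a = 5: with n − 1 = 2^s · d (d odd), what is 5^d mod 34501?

n − 1 = 34500 = 2^2 · 8625, so s = 2 and d = 8625.
Repeated squaring mod 34501: 5^1 ≡ 5, 5^2 ≡ 25, 5^4 ≡ 625, 5^8 ≡ 11114, 5^16 ≡ 7416, 5^32 ≡ 2462, 5^64 ≡ 23769, 5^128 ≡ 11486, 5^256 ≡ 30873, 5^512 ≡ 17503, 5^1024 ≡ 20630, 5^2048 ≡ 27065, 5^4096 ≡ 23494, 5^8192 ≡ 21038.
8625 = 8192 + 256 + 128 + 32 + 16 + 1, so 5^8625 ≡ 21038·30873·11486·2462·7416·5 ≡ 34500 (mod 34501).

34500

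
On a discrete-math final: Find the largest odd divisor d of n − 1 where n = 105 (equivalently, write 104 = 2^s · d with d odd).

13

Halving: 104 → 52 → 26 → 13; 13 is odd.
So 104 = 2^3 · 13.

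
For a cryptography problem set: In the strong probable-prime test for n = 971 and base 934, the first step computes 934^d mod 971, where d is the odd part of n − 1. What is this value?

n − 1 = 970 = 2^1 · 485, so s = 1 and d = 485.
934^485 mod 971 = 970.

970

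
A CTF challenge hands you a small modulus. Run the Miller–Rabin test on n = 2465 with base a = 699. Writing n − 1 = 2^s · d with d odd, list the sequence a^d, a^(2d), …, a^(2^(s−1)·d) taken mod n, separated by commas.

n − 1 = 2464 = 2^5 · 77, so s = 5 and d = 77.
x_0 = 699^77 mod 2465 = 1409.
x_1 = 1409^2 mod 2465 = 956.
x_2 = 956^2 mod 2465 = 1886.
x_3 = 1886^2 mod 2465 = 1.
x_4 = 1^2 mod 2465 = 1.

1409, 956, 1886, 1, 1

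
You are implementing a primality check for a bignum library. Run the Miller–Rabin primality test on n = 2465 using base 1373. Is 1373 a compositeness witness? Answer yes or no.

n − 1 = 2464 = 2^5 · 77, so s = 5 and d = 77.
Repeated squaring mod 2465: 1373^1 ≡ 1373, 1373^2 ≡ 1869, 1373^4 ≡ 256, 1373^8 ≡ 1446, 1373^16 ≡ 596, 1373^32 ≡ 256, 1373^64 ≡ 1446.
77 = 64 + 8 + 4 + 1, so 1373^77 ≡ 1446·1446·256·1373 ≡ 1288 (mod 2465).
x_0 = 1373^77 mod 2465 = 1288.
x_0 is neither 1 nor 2464, so continue squaring.
x_1 = 1288^2 mod 2465 = 2464.
x_1 ≡ −1, so 1373 is not a witness.

no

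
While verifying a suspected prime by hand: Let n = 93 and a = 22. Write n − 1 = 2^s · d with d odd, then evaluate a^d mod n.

n − 1 = 92 = 2^2 · 23, so s = 2 and d = 23.
Repeated squaring mod 93: 22^1 ≡ 22, 22^2 ≡ 19, 22^4 ≡ 82, 22^8 ≡ 28, 22^16 ≡ 40.
23 = 16 + 4 + 2 + 1, so 22^23 ≡ 40·82·19·22 ≡ 34 (mod 93).

34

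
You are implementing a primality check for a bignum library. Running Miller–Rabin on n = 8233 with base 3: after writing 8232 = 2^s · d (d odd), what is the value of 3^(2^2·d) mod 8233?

1

n − 1 = 8232 = 2^3 · 1029, so s = 3 and d = 1029.
x_0 = 3^1029 mod 8233 = 1.
x_1 = 1^2 mod 8233 = 1.
x_2 = 1^2 mod 8233 = 1.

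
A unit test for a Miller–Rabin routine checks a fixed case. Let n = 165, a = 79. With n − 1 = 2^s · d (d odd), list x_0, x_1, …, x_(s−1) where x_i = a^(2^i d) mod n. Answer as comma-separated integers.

79, 136

n − 1 = 164 = 2^2 · 41, so s = 2 and d = 41.
x_0 = 79^41 mod 165 = 79.
x_1 = 79^2 mod 165 = 136.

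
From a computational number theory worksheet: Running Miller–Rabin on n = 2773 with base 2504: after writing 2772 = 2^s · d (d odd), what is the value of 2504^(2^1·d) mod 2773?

n − 1 = 2772 = 2^2 · 693, so s = 2 and d = 693.
x_0 = 2504^693 mod 2773 = 2291.
x_1 = 2291^2 mod 2773 = 2165.

2165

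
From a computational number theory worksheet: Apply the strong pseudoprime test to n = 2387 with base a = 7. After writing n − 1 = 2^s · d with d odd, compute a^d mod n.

n − 1 = 2386 = 2^1 · 1193, so s = 1 and d = 1193.
7^1193 mod 2387 = 1498.

1498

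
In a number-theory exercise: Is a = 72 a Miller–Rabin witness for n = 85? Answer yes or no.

n − 1 = 84 = 2^2 · 21, so s = 2 and d = 21.
x_0 = 72^21 mod 85 = 72.
x_0 is neither 1 nor 84, so continue squaring.
x_1 = 72^2 mod 85 = 84.
x_1 ≡ −1, so 72 is not a witness.

no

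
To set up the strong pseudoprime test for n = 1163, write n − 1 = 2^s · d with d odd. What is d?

581

Halving: 1162 → 581; 581 is odd.
So 1162 = 2^1 · 581.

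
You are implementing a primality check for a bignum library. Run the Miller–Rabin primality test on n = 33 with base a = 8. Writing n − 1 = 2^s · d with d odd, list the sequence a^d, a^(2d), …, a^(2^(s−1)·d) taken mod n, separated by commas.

8, 31, 4, 16, 25

n − 1 = 32 = 2^5 · 1, so s = 5 and d = 1.
x_0 = 8^1 mod 33 = 8.
x_1 = 8^2 mod 33 = 31.
x_2 = 31^2 mod 33 = 4.
x_3 = 4^2 mod 33 = 16.
x_4 = 16^2 mod 33 = 25.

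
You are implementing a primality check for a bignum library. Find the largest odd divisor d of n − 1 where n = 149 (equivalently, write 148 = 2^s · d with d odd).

37

Halving: 148 → 74 → 37; 37 is odd.
So 148 = 2^2 · 37.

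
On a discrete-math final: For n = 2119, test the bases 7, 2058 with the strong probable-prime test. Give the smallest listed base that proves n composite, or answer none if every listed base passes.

7

n − 1 = 2118 = 2^1 · 1059, so s = 1 and d = 1059.
Base 7: x_0 = 7^1059 mod 2119 = 200. x_0 ∉ {1, 2118} and s = 1, so 7 is a Miller–Rabin witness and 2119 is composite.
Base 2058: x_0 = 2058^1059 mod 2119 = 2066. x_0 ∉ {1, 2118} and s = 1, so 2058 is a Miller–Rabin witness and 2119 is composite.
The smallest witness among the given bases is 7.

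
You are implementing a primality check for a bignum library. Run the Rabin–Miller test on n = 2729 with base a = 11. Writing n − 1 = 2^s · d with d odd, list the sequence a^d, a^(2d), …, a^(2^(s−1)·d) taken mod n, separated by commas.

n − 1 = 2728 = 2^3 · 341, so s = 3 and d = 341.
x_0 = 11^341 mod 2729 = 1.
x_1 = 1^2 mod 2729 = 1.
x_2 = 1^2 mod 2729 = 1.

1, 1, 1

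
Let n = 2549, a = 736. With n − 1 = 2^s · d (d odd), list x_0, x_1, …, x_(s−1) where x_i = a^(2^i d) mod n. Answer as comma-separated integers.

2548, 1

n − 1 = 2548 = 2^2 · 637, so s = 2 and d = 637.
x_0 = 736^637 mod 2549 = 2548.
x_1 = 2548^2 mod 2549 = 1.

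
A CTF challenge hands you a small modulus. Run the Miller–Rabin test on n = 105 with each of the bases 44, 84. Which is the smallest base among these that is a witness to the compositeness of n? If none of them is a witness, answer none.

44

n − 1 = 104 = 2^3 · 13, so s = 3 and d = 13.
Base 44: x_0 = 44^13 mod 105 = 44. x_0 is neither 1 nor 104, so continue squaring. x_1 = 44^2 mod 105 = 46. x_2 = 46^2 mod 105 = 16. Reached i = s−1 = 2 without hitting −1: 44 is a Miller–Rabin witness and 105 is composite.
Base 84: x_0 = 84^13 mod 105 = 84. x_0 is neither 1 nor 104, so continue squaring. x_1 = 84^2 mod 105 = 21. x_2 = 21^2 mod 105 = 21. Reached i = s−1 = 2 without hitting −1: 84 is a Miller–Rabin witness and 105 is composite.
The smallest witness among the given bases is 44.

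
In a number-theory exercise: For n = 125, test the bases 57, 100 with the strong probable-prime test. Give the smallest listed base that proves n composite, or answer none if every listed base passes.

n − 1 = 124 = 2^2 · 31, so s = 2 and d = 31.
Base 57: x_0 = 57^31 mod 125 = 68. x_0 is neither 1 nor 124, so continue squaring. x_1 = 68^2 mod 125 = 124. x_1 ≡ −1, so 57 is not a witness.
Base 100: x_0 = 100^31 mod 125 = 0. x_0 is neither 1 nor 124, so continue squaring. x_1 = 0^2 mod 125 = 0. Reached i = s−1 = 1 without hitting −1: 100 is a Miller–Rabin witness and 125 is composite.
The smallest witness among the given bases is 100.

100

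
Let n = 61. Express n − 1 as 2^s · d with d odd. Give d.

15

Halving: 60 → 30 → 15; 15 is odd.
So 60 = 2^2 · 15.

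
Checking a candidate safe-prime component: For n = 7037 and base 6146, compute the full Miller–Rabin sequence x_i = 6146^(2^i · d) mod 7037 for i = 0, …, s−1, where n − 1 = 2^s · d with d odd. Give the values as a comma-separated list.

n − 1 = 7036 = 2^2 · 1759, so s = 2 and d = 1759.
x_0 = 6146^1759 mod 7037 = 5646.
x_1 = 5646^2 mod 7037 = 6743.

5646, 6743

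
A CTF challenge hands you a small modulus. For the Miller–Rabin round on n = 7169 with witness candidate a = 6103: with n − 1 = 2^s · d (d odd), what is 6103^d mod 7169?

1618

n − 1 = 7168 = 2^10 · 7, so s = 10 and d = 7.
Repeated squaring mod 7169: 6103^1 ≡ 6103, 6103^2 ≡ 3654, 6103^4 ≡ 3038.
7 = 4 + 2 + 1, so 6103^7 ≡ 3038·3654·6103 ≡ 1618 (mod 7169).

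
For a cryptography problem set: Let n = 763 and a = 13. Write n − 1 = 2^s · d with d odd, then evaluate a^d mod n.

n − 1 = 762 = 2^1 · 381, so s = 1 and d = 381.
13^381 mod 763 = 419.

419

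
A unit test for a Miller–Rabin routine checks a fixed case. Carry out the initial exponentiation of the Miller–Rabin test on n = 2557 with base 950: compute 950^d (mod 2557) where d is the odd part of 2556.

n − 1 = 2556 = 2^2 · 639, so s = 2 and d = 639.
950^639 mod 2557 = 611.

611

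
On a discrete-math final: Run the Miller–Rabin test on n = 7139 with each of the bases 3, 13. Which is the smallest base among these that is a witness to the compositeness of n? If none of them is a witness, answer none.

n − 1 = 7138 = 2^1 · 3569, so s = 1 and d = 3569.
Base 3: x_0 = 3^3569 mod 7139 = 4316. x_0 ∉ {1, 7138} and s = 1, so 3 is a Miller–Rabin witness and 7139 is composite.
Base 13: x_0 = 13^3569 mod 7139 = 303. x_0 ∉ {1, 7138} and s = 1, so 13 is a Miller–Rabin witness and 7139 is composite.
The smallest witness among the given bases is 3.

3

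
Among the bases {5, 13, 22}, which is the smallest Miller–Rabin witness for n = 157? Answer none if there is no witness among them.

none

n − 1 = 156 = 2^2 · 39, so s = 2 and d = 39.
Base 5: x_0 = 5^39 mod 157 = 129. x_0 is neither 1 nor 156, so continue squaring. x_1 = 129^2 mod 157 = 156. x_1 ≡ −1, so 5 is not a witness.
Base 13: x_0 = 13^39 mod 157 = 156. x_0 = 156 ≡ −1, so 13 is not a witness.
Base 22: x_0 = 22^39 mod 157 = 129. x_0 is neither 1 nor 156, so continue squaring. x_1 = 129^2 mod 157 = 156. x_1 ≡ −1, so 22 is not a witness.
No listed base is a witness for 157.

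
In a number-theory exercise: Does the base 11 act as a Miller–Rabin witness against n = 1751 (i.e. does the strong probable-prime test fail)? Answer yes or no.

n − 1 = 1750 = 2^1 · 875, so s = 1 and d = 875.
By repeated squaring, 11^875 ≡ 1423 (mod 1751).
x_0 = 11^875 mod 1751 = 1423.
x_0 ∉ {1, 1750} and s = 1, so 11 is a Miller–Rabin witness and 1751 is composite.

yes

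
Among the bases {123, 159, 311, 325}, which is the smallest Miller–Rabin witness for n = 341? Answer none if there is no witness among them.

n − 1 = 340 = 2^2 · 85, so s = 2 and d = 85.
Base 123: x_0 = 123^85 mod 341 = 340. x_0 = 340 ≡ −1, so 123 is not a witness.
Base 159: x_0 = 159^85 mod 341 = 1. x_0 = 1, so 159 is not a witness.
Base 311: x_0 = 311^85 mod 341 = 1. x_0 = 1, so 311 is not a witness.
Base 325: x_0 = 325^85 mod 341 = 340. x_0 = 340 ≡ −1, so 325 is not a witness.
No listed base is a witness for 341.

none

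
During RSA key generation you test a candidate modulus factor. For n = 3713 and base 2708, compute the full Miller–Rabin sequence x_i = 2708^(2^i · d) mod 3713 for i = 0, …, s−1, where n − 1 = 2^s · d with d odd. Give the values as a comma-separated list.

n − 1 = 3712 = 2^7 · 29, so s = 7 and d = 29.
x_0 = 2708^29 mod 3713 = 1958.
x_1 = 1958^2 mod 3713 = 1948.
x_2 = 1948^2 mod 3713 = 18.
x_3 = 18^2 mod 3713 = 324.
x_4 = 324^2 mod 3713 = 1012.
x_5 = 1012^2 mod 3713 = 3069.
x_6 = 3069^2 mod 3713 = 2593.

1958, 1948, 18, 324, 1012, 3069, 2593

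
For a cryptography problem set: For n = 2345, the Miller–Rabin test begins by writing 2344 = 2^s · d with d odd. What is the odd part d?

293

Halving: 2344 → 1172 → 586 → 293; 293 is odd.
So 2344 = 2^3 · 293.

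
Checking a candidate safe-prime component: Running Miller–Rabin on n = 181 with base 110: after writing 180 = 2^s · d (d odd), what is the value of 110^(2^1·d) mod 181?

180

n − 1 = 180 = 2^2 · 45, so s = 2 and d = 45.
x_0 = 110^45 mod 181 = 19.
x_1 = 19^2 mod 181 = 180.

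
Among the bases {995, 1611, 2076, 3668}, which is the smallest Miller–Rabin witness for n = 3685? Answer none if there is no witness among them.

n − 1 = 3684 = 2^2 · 921, so s = 2 and d = 921.
Base 995: x_0 = 995^921 mod 3685 = 2975. x_0 is neither 1 nor 3684, so continue squaring. x_1 = 2975^2 mod 3685 = 2940. Reached i = s−1 = 1 without hitting −1: 995 is a Miller–Rabin witness and 3685 is composite.
Base 1611: x_0 = 1611^921 mod 3685 = 2216. x_0 is neither 1 nor 3684, so continue squaring. x_1 = 2216^2 mod 3685 = 2236. Reached i = s−1 = 1 without hitting −1: 1611 is a Miller–Rabin witness and 3685 is composite.
Base 2076: x_0 = 2076^921 mod 3685 = 2076. x_0 is neither 1 nor 3684, so continue squaring. x_1 = 2076^2 mod 3685 = 2011. Reached i = s−1 = 1 without hitting −1: 2076 is a Miller–Rabin witness and 3685 is composite.
Base 3668: x_0 = 3668^921 mod 3685 = 2348. x_0 is neither 1 nor 3684, so continue squaring. x_1 = 2348^2 mod 3685 = 344. Reached i = s−1 = 1 without hitting −1: 3668 is a Miller–Rabin witness and 3685 is composite.
The smallest witness among the given bases is 995.

995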